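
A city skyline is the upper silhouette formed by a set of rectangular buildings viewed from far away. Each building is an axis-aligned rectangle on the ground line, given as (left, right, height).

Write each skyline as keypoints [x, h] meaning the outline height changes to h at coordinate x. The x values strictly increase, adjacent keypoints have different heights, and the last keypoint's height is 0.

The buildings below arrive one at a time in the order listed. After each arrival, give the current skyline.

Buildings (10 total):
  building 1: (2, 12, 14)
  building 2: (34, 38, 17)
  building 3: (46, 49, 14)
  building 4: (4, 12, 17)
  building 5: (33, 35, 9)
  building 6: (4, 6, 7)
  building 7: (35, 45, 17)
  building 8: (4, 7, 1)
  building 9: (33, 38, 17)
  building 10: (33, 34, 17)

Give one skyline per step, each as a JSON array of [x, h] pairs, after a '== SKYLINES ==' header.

== SKYLINES ==
[[2,14],[12,0]]
[[2,14],[12,0],[34,17],[38,0]]
[[2,14],[12,0],[34,17],[38,0],[46,14],[49,0]]
[[2,14],[4,17],[12,0],[34,17],[38,0],[46,14],[49,0]]
[[2,14],[4,17],[12,0],[33,9],[34,17],[38,0],[46,14],[49,0]]
[[2,14],[4,17],[12,0],[33,9],[34,17],[38,0],[46,14],[49,0]]
[[2,14],[4,17],[12,0],[33,9],[34,17],[45,0],[46,14],[49,0]]
[[2,14],[4,17],[12,0],[33,9],[34,17],[45,0],[46,14],[49,0]]
[[2,14],[4,17],[12,0],[33,17],[45,0],[46,14],[49,0]]
[[2,14],[4,17],[12,0],[33,17],[45,0],[46,14],[49,0]]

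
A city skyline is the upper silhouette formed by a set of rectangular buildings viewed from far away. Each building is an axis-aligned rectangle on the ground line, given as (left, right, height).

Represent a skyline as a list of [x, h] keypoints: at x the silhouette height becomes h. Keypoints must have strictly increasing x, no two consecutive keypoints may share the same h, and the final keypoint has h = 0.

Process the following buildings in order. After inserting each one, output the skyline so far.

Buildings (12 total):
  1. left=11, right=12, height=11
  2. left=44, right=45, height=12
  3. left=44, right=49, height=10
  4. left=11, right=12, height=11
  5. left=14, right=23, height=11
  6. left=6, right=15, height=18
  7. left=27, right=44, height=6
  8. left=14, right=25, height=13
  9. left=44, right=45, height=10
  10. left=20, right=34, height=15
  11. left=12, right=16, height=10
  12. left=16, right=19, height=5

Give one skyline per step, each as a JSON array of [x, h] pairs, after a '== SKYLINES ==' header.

== SKYLINES ==
[[11,11],[12,0]]
[[11,11],[12,0],[44,12],[45,0]]
[[11,11],[12,0],[44,12],[45,10],[49,0]]
[[11,11],[12,0],[44,12],[45,10],[49,0]]
[[11,11],[12,0],[14,11],[23,0],[44,12],[45,10],[49,0]]
[[6,18],[15,11],[23,0],[44,12],[45,10],[49,0]]
[[6,18],[15,11],[23,0],[27,6],[44,12],[45,10],[49,0]]
[[6,18],[15,13],[25,0],[27,6],[44,12],[45,10],[49,0]]
[[6,18],[15,13],[25,0],[27,6],[44,12],[45,10],[49,0]]
[[6,18],[15,13],[20,15],[34,6],[44,12],[45,10],[49,0]]
[[6,18],[15,13],[20,15],[34,6],[44,12],[45,10],[49,0]]
[[6,18],[15,13],[20,15],[34,6],[44,12],[45,10],[49,0]]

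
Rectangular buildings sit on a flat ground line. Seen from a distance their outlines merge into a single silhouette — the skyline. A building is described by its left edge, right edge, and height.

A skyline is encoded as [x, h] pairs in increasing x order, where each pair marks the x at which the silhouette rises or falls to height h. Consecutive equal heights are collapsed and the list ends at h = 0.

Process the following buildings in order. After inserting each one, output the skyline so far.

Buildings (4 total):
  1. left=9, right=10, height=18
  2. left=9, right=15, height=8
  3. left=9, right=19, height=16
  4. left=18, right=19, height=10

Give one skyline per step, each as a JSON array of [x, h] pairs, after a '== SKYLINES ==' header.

== SKYLINES ==
[[9,18],[10,0]]
[[9,18],[10,8],[15,0]]
[[9,18],[10,16],[19,0]]
[[9,18],[10,16],[19,0]]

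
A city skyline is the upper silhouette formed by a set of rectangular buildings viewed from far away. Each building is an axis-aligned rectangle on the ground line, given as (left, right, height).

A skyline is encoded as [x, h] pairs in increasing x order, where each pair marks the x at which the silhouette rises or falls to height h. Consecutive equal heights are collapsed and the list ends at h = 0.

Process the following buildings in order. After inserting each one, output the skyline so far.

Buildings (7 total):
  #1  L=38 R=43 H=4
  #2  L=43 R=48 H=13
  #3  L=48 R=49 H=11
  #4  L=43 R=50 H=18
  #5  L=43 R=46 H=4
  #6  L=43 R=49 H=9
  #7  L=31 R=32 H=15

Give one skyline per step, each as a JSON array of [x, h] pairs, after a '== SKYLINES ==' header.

== SKYLINES ==
[[38,4],[43,0]]
[[38,4],[43,13],[48,0]]
[[38,4],[43,13],[48,11],[49,0]]
[[38,4],[43,18],[50,0]]
[[38,4],[43,18],[50,0]]
[[38,4],[43,18],[50,0]]
[[31,15],[32,0],[38,4],[43,18],[50,0]]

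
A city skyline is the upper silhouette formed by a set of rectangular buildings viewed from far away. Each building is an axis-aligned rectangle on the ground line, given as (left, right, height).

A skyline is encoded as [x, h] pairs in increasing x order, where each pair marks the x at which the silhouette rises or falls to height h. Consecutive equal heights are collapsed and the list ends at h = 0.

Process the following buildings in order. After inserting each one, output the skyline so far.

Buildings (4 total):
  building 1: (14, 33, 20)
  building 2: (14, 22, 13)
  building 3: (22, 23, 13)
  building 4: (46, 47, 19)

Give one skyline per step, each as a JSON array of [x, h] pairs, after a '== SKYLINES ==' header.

== SKYLINES ==
[[14,20],[33,0]]
[[14,20],[33,0]]
[[14,20],[33,0]]
[[14,20],[33,0],[46,19],[47,0]]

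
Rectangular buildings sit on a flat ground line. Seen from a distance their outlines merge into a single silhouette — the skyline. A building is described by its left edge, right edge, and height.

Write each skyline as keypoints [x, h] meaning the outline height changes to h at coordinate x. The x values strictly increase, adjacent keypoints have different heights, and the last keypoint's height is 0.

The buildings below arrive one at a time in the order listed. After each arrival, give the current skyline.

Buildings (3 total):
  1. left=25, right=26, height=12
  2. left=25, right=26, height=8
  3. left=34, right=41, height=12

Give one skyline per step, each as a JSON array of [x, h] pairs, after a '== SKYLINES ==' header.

== SKYLINES ==
[[25,12],[26,0]]
[[25,12],[26,0]]
[[25,12],[26,0],[34,12],[41,0]]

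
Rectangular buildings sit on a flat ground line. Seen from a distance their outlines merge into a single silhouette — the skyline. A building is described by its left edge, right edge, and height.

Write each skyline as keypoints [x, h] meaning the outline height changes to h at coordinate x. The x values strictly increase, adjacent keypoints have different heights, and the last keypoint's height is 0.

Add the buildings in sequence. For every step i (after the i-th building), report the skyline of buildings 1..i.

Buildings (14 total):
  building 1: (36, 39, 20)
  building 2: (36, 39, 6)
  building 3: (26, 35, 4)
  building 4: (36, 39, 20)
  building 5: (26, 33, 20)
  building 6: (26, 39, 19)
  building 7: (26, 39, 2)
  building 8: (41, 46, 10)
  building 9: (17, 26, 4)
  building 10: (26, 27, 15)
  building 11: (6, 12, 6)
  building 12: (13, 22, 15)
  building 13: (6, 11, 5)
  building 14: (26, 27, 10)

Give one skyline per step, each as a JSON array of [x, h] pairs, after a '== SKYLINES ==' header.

== SKYLINES ==
[[36,20],[39,0]]
[[36,20],[39,0]]
[[26,4],[35,0],[36,20],[39,0]]
[[26,4],[35,0],[36,20],[39,0]]
[[26,20],[33,4],[35,0],[36,20],[39,0]]
[[26,20],[33,19],[36,20],[39,0]]
[[26,20],[33,19],[36,20],[39,0]]
[[26,20],[33,19],[36,20],[39,0],[41,10],[46,0]]
[[17,4],[26,20],[33,19],[36,20],[39,0],[41,10],[46,0]]
[[17,4],[26,20],[33,19],[36,20],[39,0],[41,10],[46,0]]
[[6,6],[12,0],[17,4],[26,20],[33,19],[36,20],[39,0],[41,10],[46,0]]
[[6,6],[12,0],[13,15],[22,4],[26,20],[33,19],[36,20],[39,0],[41,10],[46,0]]
[[6,6],[12,0],[13,15],[22,4],[26,20],[33,19],[36,20],[39,0],[41,10],[46,0]]
[[6,6],[12,0],[13,15],[22,4],[26,20],[33,19],[36,20],[39,0],[41,10],[46,0]]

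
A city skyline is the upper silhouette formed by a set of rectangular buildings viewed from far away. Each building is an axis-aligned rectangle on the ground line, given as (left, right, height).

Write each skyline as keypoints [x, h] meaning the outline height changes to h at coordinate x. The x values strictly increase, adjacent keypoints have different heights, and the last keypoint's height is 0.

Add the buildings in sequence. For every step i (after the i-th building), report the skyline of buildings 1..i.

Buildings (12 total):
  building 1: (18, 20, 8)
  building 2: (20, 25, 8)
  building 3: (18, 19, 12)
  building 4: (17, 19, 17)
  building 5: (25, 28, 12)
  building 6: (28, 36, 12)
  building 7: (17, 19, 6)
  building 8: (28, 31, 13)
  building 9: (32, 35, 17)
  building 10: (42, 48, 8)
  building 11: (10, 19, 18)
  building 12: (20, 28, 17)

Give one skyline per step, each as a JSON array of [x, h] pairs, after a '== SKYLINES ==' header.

== SKYLINES ==
[[18,8],[20,0]]
[[18,8],[25,0]]
[[18,12],[19,8],[25,0]]
[[17,17],[19,8],[25,0]]
[[17,17],[19,8],[25,12],[28,0]]
[[17,17],[19,8],[25,12],[36,0]]
[[17,17],[19,8],[25,12],[36,0]]
[[17,17],[19,8],[25,12],[28,13],[31,12],[36,0]]
[[17,17],[19,8],[25,12],[28,13],[31,12],[32,17],[35,12],[36,0]]
[[17,17],[19,8],[25,12],[28,13],[31,12],[32,17],[35,12],[36,0],[42,8],[48,0]]
[[10,18],[19,8],[25,12],[28,13],[31,12],[32,17],[35,12],[36,0],[42,8],[48,0]]
[[10,18],[19,8],[20,17],[28,13],[31,12],[32,17],[35,12],[36,0],[42,8],[48,0]]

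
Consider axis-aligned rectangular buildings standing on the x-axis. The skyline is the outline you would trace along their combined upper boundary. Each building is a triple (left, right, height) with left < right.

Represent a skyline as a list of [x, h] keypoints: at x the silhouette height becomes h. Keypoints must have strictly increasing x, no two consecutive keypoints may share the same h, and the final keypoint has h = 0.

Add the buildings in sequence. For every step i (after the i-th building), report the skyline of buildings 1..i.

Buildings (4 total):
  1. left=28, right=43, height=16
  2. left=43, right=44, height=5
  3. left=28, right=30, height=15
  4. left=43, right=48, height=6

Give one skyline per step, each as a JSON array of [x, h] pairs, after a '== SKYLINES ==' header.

== SKYLINES ==
[[28,16],[43,0]]
[[28,16],[43,5],[44,0]]
[[28,16],[43,5],[44,0]]
[[28,16],[43,6],[48,0]]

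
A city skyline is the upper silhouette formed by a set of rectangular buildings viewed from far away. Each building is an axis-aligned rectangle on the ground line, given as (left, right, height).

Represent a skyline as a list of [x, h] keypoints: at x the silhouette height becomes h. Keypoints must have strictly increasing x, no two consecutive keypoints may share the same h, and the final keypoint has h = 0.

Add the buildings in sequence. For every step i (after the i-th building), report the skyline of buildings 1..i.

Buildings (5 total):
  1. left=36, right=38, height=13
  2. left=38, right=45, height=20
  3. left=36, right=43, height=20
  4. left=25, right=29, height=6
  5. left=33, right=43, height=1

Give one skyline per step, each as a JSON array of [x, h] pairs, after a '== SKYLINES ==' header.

== SKYLINES ==
[[36,13],[38,0]]
[[36,13],[38,20],[45,0]]
[[36,20],[45,0]]
[[25,6],[29,0],[36,20],[45,0]]
[[25,6],[29,0],[33,1],[36,20],[45,0]]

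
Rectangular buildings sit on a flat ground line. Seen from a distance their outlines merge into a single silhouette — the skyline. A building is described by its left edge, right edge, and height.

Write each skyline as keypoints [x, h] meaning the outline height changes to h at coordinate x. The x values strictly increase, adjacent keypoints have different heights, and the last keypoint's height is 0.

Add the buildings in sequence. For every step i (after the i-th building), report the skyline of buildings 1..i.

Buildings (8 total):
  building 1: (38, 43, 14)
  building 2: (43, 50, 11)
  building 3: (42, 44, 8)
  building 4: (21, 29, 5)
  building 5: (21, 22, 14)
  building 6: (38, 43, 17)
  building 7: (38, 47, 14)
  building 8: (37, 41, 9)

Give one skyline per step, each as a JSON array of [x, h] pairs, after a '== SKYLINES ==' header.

== SKYLINES ==
[[38,14],[43,0]]
[[38,14],[43,11],[50,0]]
[[38,14],[43,11],[50,0]]
[[21,5],[29,0],[38,14],[43,11],[50,0]]
[[21,14],[22,5],[29,0],[38,14],[43,11],[50,0]]
[[21,14],[22,5],[29,0],[38,17],[43,11],[50,0]]
[[21,14],[22,5],[29,0],[38,17],[43,14],[47,11],[50,0]]
[[21,14],[22,5],[29,0],[37,9],[38,17],[43,14],[47,11],[50,0]]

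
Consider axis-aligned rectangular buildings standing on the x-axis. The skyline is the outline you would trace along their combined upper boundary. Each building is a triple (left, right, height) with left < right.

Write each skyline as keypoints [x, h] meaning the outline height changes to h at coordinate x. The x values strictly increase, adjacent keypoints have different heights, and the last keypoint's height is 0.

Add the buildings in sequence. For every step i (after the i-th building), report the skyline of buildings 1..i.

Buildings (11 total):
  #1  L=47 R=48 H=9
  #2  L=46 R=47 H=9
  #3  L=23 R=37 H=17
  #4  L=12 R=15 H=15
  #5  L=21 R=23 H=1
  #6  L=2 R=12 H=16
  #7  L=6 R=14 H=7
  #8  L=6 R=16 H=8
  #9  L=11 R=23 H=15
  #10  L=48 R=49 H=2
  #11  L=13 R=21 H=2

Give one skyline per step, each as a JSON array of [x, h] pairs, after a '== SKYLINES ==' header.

== SKYLINES ==
[[47,9],[48,0]]
[[46,9],[48,0]]
[[23,17],[37,0],[46,9],[48,0]]
[[12,15],[15,0],[23,17],[37,0],[46,9],[48,0]]
[[12,15],[15,0],[21,1],[23,17],[37,0],[46,9],[48,0]]
[[2,16],[12,15],[15,0],[21,1],[23,17],[37,0],[46,9],[48,0]]
[[2,16],[12,15],[15,0],[21,1],[23,17],[37,0],[46,9],[48,0]]
[[2,16],[12,15],[15,8],[16,0],[21,1],[23,17],[37,0],[46,9],[48,0]]
[[2,16],[12,15],[23,17],[37,0],[46,9],[48,0]]
[[2,16],[12,15],[23,17],[37,0],[46,9],[48,2],[49,0]]
[[2,16],[12,15],[23,17],[37,0],[46,9],[48,2],[49,0]]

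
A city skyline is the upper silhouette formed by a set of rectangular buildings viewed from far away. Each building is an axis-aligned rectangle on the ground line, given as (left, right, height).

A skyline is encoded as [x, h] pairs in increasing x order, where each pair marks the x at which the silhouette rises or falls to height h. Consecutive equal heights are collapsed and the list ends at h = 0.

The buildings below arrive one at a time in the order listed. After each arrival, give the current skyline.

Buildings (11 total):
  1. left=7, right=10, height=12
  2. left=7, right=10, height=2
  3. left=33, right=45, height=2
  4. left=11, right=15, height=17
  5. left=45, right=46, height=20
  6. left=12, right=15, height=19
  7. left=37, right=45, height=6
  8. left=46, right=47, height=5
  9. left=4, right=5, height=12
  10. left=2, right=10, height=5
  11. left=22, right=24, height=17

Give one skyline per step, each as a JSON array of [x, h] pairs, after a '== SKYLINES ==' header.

== SKYLINES ==
[[7,12],[10,0]]
[[7,12],[10,0]]
[[7,12],[10,0],[33,2],[45,0]]
[[7,12],[10,0],[11,17],[15,0],[33,2],[45,0]]
[[7,12],[10,0],[11,17],[15,0],[33,2],[45,20],[46,0]]
[[7,12],[10,0],[11,17],[12,19],[15,0],[33,2],[45,20],[46,0]]
[[7,12],[10,0],[11,17],[12,19],[15,0],[33,2],[37,6],[45,20],[46,0]]
[[7,12],[10,0],[11,17],[12,19],[15,0],[33,2],[37,6],[45,20],[46,5],[47,0]]
[[4,12],[5,0],[7,12],[10,0],[11,17],[12,19],[15,0],[33,2],[37,6],[45,20],[46,5],[47,0]]
[[2,5],[4,12],[5,5],[7,12],[10,0],[11,17],[12,19],[15,0],[33,2],[37,6],[45,20],[46,5],[47,0]]
[[2,5],[4,12],[5,5],[7,12],[10,0],[11,17],[12,19],[15,0],[22,17],[24,0],[33,2],[37,6],[45,20],[46,5],[47,0]]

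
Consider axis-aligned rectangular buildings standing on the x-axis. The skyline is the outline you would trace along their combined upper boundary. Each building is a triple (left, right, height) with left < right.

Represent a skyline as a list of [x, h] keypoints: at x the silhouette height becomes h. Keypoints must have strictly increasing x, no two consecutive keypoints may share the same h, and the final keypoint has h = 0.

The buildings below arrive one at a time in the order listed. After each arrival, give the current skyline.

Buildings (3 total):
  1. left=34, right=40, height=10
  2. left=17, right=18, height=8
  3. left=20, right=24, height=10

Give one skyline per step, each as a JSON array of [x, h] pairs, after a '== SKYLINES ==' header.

== SKYLINES ==
[[34,10],[40,0]]
[[17,8],[18,0],[34,10],[40,0]]
[[17,8],[18,0],[20,10],[24,0],[34,10],[40,0]]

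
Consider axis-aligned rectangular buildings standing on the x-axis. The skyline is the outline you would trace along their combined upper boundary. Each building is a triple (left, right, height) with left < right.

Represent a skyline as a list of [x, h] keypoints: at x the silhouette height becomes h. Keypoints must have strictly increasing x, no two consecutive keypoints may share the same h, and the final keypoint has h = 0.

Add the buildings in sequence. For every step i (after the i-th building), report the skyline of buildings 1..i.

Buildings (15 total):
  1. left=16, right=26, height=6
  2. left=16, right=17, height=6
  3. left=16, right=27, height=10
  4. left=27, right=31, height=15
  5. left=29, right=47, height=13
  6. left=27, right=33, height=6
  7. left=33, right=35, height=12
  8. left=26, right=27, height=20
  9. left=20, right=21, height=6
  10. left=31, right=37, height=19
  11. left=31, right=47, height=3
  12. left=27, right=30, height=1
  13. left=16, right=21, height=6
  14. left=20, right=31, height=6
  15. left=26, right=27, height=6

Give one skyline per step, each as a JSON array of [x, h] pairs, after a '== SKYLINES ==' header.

== SKYLINES ==
[[16,6],[26,0]]
[[16,6],[26,0]]
[[16,10],[27,0]]
[[16,10],[27,15],[31,0]]
[[16,10],[27,15],[31,13],[47,0]]
[[16,10],[27,15],[31,13],[47,0]]
[[16,10],[27,15],[31,13],[47,0]]
[[16,10],[26,20],[27,15],[31,13],[47,0]]
[[16,10],[26,20],[27,15],[31,13],[47,0]]
[[16,10],[26,20],[27,15],[31,19],[37,13],[47,0]]
[[16,10],[26,20],[27,15],[31,19],[37,13],[47,0]]
[[16,10],[26,20],[27,15],[31,19],[37,13],[47,0]]
[[16,10],[26,20],[27,15],[31,19],[37,13],[47,0]]
[[16,10],[26,20],[27,15],[31,19],[37,13],[47,0]]
[[16,10],[26,20],[27,15],[31,19],[37,13],[47,0]]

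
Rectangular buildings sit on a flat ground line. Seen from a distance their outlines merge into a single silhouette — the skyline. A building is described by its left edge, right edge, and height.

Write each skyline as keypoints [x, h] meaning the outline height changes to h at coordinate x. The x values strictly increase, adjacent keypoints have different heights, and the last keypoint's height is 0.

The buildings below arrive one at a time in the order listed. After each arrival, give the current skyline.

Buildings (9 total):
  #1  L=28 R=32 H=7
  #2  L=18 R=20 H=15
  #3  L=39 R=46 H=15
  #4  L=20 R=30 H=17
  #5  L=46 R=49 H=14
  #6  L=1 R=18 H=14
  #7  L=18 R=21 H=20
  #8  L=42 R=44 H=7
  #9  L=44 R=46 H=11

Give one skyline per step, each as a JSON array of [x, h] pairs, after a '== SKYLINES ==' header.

== SKYLINES ==
[[28,7],[32,0]]
[[18,15],[20,0],[28,7],[32,0]]
[[18,15],[20,0],[28,7],[32,0],[39,15],[46,0]]
[[18,15],[20,17],[30,7],[32,0],[39,15],[46,0]]
[[18,15],[20,17],[30,7],[32,0],[39,15],[46,14],[49,0]]
[[1,14],[18,15],[20,17],[30,7],[32,0],[39,15],[46,14],[49,0]]
[[1,14],[18,20],[21,17],[30,7],[32,0],[39,15],[46,14],[49,0]]
[[1,14],[18,20],[21,17],[30,7],[32,0],[39,15],[46,14],[49,0]]
[[1,14],[18,20],[21,17],[30,7],[32,0],[39,15],[46,14],[49,0]]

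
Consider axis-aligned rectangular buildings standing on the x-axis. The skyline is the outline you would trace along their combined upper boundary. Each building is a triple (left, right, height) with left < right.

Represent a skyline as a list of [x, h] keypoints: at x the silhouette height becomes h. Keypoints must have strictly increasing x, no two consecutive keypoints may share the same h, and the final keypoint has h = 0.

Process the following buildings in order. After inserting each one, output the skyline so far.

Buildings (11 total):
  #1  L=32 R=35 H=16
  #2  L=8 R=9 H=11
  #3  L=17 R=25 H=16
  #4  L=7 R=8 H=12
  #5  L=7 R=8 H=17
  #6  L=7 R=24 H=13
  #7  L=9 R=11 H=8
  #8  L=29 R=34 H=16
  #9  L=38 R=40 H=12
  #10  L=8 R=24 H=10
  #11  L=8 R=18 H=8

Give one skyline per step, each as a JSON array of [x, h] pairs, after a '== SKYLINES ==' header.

== SKYLINES ==
[[32,16],[35,0]]
[[8,11],[9,0],[32,16],[35,0]]
[[8,11],[9,0],[17,16],[25,0],[32,16],[35,0]]
[[7,12],[8,11],[9,0],[17,16],[25,0],[32,16],[35,0]]
[[7,17],[8,11],[9,0],[17,16],[25,0],[32,16],[35,0]]
[[7,17],[8,13],[17,16],[25,0],[32,16],[35,0]]
[[7,17],[8,13],[17,16],[25,0],[32,16],[35,0]]
[[7,17],[8,13],[17,16],[25,0],[29,16],[35,0]]
[[7,17],[8,13],[17,16],[25,0],[29,16],[35,0],[38,12],[40,0]]
[[7,17],[8,13],[17,16],[25,0],[29,16],[35,0],[38,12],[40,0]]
[[7,17],[8,13],[17,16],[25,0],[29,16],[35,0],[38,12],[40,0]]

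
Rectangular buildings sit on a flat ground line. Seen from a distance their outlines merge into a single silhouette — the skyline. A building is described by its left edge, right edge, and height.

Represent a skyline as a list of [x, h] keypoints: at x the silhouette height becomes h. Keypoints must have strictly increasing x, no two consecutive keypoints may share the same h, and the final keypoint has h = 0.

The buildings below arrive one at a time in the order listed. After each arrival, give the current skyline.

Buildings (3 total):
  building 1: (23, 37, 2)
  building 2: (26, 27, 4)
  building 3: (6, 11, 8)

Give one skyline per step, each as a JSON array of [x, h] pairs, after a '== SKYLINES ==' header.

== SKYLINES ==
[[23,2],[37,0]]
[[23,2],[26,4],[27,2],[37,0]]
[[6,8],[11,0],[23,2],[26,4],[27,2],[37,0]]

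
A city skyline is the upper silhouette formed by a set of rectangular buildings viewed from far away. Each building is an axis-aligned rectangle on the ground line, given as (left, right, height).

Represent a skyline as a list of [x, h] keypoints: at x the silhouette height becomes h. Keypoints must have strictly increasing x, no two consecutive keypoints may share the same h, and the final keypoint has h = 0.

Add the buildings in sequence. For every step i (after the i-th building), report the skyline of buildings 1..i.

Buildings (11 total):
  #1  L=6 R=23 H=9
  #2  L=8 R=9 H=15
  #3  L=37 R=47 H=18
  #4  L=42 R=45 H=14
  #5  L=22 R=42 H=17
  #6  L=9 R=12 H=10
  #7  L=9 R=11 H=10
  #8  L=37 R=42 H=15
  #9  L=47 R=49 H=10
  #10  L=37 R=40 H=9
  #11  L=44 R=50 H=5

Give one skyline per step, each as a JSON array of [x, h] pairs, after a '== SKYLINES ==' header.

== SKYLINES ==
[[6,9],[23,0]]
[[6,9],[8,15],[9,9],[23,0]]
[[6,9],[8,15],[9,9],[23,0],[37,18],[47,0]]
[[6,9],[8,15],[9,9],[23,0],[37,18],[47,0]]
[[6,9],[8,15],[9,9],[22,17],[37,18],[47,0]]
[[6,9],[8,15],[9,10],[12,9],[22,17],[37,18],[47,0]]
[[6,9],[8,15],[9,10],[12,9],[22,17],[37,18],[47,0]]
[[6,9],[8,15],[9,10],[12,9],[22,17],[37,18],[47,0]]
[[6,9],[8,15],[9,10],[12,9],[22,17],[37,18],[47,10],[49,0]]
[[6,9],[8,15],[9,10],[12,9],[22,17],[37,18],[47,10],[49,0]]
[[6,9],[8,15],[9,10],[12,9],[22,17],[37,18],[47,10],[49,5],[50,0]]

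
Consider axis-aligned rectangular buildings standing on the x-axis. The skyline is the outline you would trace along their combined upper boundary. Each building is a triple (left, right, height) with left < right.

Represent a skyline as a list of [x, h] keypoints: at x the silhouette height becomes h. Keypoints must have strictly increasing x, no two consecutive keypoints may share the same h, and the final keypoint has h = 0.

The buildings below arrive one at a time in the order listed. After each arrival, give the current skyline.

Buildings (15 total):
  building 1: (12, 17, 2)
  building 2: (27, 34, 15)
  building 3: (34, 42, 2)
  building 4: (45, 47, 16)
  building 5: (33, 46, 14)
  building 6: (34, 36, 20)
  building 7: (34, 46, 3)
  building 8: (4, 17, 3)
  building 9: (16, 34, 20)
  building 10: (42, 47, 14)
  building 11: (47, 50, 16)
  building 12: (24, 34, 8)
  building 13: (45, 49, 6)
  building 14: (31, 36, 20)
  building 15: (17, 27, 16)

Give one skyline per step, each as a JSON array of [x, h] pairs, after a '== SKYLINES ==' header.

== SKYLINES ==
[[12,2],[17,0]]
[[12,2],[17,0],[27,15],[34,0]]
[[12,2],[17,0],[27,15],[34,2],[42,0]]
[[12,2],[17,0],[27,15],[34,2],[42,0],[45,16],[47,0]]
[[12,2],[17,0],[27,15],[34,14],[45,16],[47,0]]
[[12,2],[17,0],[27,15],[34,20],[36,14],[45,16],[47,0]]
[[12,2],[17,0],[27,15],[34,20],[36,14],[45,16],[47,0]]
[[4,3],[17,0],[27,15],[34,20],[36,14],[45,16],[47,0]]
[[4,3],[16,20],[36,14],[45,16],[47,0]]
[[4,3],[16,20],[36,14],[45,16],[47,0]]
[[4,3],[16,20],[36,14],[45,16],[50,0]]
[[4,3],[16,20],[36,14],[45,16],[50,0]]
[[4,3],[16,20],[36,14],[45,16],[50,0]]
[[4,3],[16,20],[36,14],[45,16],[50,0]]
[[4,3],[16,20],[36,14],[45,16],[50,0]]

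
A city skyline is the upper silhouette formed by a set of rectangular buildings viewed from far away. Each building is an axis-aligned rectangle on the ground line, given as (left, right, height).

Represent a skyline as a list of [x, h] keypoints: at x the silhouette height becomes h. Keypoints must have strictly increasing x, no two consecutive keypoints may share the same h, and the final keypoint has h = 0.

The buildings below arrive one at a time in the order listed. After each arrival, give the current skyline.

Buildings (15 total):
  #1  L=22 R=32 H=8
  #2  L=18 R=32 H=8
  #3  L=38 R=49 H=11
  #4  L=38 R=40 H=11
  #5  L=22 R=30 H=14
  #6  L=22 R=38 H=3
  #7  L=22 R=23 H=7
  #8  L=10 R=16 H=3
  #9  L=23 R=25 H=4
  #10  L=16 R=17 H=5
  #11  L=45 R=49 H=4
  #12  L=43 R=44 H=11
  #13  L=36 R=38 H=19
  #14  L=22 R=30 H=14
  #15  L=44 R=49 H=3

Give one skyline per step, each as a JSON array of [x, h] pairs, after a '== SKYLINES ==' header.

== SKYLINES ==
[[22,8],[32,0]]
[[18,8],[32,0]]
[[18,8],[32,0],[38,11],[49,0]]
[[18,8],[32,0],[38,11],[49,0]]
[[18,8],[22,14],[30,8],[32,0],[38,11],[49,0]]
[[18,8],[22,14],[30,8],[32,3],[38,11],[49,0]]
[[18,8],[22,14],[30,8],[32,3],[38,11],[49,0]]
[[10,3],[16,0],[18,8],[22,14],[30,8],[32,3],[38,11],[49,0]]
[[10,3],[16,0],[18,8],[22,14],[30,8],[32,3],[38,11],[49,0]]
[[10,3],[16,5],[17,0],[18,8],[22,14],[30,8],[32,3],[38,11],[49,0]]
[[10,3],[16,5],[17,0],[18,8],[22,14],[30,8],[32,3],[38,11],[49,0]]
[[10,3],[16,5],[17,0],[18,8],[22,14],[30,8],[32,3],[38,11],[49,0]]
[[10,3],[16,5],[17,0],[18,8],[22,14],[30,8],[32,3],[36,19],[38,11],[49,0]]
[[10,3],[16,5],[17,0],[18,8],[22,14],[30,8],[32,3],[36,19],[38,11],[49,0]]
[[10,3],[16,5],[17,0],[18,8],[22,14],[30,8],[32,3],[36,19],[38,11],[49,0]]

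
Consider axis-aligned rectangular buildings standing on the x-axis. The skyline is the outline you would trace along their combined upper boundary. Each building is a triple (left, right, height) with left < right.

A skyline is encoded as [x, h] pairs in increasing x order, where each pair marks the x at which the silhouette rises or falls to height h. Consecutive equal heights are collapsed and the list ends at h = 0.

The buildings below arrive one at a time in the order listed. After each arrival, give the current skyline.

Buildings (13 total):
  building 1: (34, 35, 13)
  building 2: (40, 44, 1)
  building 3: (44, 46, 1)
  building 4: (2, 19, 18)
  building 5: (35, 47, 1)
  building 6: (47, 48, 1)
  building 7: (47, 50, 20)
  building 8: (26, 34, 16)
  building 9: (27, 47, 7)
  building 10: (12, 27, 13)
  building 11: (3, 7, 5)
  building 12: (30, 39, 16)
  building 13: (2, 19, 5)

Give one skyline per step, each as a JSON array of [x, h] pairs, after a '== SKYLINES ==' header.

== SKYLINES ==
[[34,13],[35,0]]
[[34,13],[35,0],[40,1],[44,0]]
[[34,13],[35,0],[40,1],[46,0]]
[[2,18],[19,0],[34,13],[35,0],[40,1],[46,0]]
[[2,18],[19,0],[34,13],[35,1],[47,0]]
[[2,18],[19,0],[34,13],[35,1],[48,0]]
[[2,18],[19,0],[34,13],[35,1],[47,20],[50,0]]
[[2,18],[19,0],[26,16],[34,13],[35,1],[47,20],[50,0]]
[[2,18],[19,0],[26,16],[34,13],[35,7],[47,20],[50,0]]
[[2,18],[19,13],[26,16],[34,13],[35,7],[47,20],[50,0]]
[[2,18],[19,13],[26,16],[34,13],[35,7],[47,20],[50,0]]
[[2,18],[19,13],[26,16],[39,7],[47,20],[50,0]]
[[2,18],[19,13],[26,16],[39,7],[47,20],[50,0]]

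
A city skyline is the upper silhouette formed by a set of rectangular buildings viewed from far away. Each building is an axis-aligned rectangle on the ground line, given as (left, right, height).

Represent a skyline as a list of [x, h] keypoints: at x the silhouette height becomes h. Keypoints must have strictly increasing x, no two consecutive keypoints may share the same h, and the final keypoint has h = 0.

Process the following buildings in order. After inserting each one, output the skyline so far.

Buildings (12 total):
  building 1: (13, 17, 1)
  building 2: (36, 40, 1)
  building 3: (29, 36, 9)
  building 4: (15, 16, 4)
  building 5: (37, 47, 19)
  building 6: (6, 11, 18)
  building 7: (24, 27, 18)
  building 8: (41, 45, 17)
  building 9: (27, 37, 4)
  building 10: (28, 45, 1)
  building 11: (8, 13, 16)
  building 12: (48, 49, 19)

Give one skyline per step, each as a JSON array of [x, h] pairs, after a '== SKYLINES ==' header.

== SKYLINES ==
[[13,1],[17,0]]
[[13,1],[17,0],[36,1],[40,0]]
[[13,1],[17,0],[29,9],[36,1],[40,0]]
[[13,1],[15,4],[16,1],[17,0],[29,9],[36,1],[40,0]]
[[13,1],[15,4],[16,1],[17,0],[29,9],[36,1],[37,19],[47,0]]
[[6,18],[11,0],[13,1],[15,4],[16,1],[17,0],[29,9],[36,1],[37,19],[47,0]]
[[6,18],[11,0],[13,1],[15,4],[16,1],[17,0],[24,18],[27,0],[29,9],[36,1],[37,19],[47,0]]
[[6,18],[11,0],[13,1],[15,4],[16,1],[17,0],[24,18],[27,0],[29,9],[36,1],[37,19],[47,0]]
[[6,18],[11,0],[13,1],[15,4],[16,1],[17,0],[24,18],[27,4],[29,9],[36,4],[37,19],[47,0]]
[[6,18],[11,0],[13,1],[15,4],[16,1],[17,0],[24,18],[27,4],[29,9],[36,4],[37,19],[47,0]]
[[6,18],[11,16],[13,1],[15,4],[16,1],[17,0],[24,18],[27,4],[29,9],[36,4],[37,19],[47,0]]
[[6,18],[11,16],[13,1],[15,4],[16,1],[17,0],[24,18],[27,4],[29,9],[36,4],[37,19],[47,0],[48,19],[49,0]]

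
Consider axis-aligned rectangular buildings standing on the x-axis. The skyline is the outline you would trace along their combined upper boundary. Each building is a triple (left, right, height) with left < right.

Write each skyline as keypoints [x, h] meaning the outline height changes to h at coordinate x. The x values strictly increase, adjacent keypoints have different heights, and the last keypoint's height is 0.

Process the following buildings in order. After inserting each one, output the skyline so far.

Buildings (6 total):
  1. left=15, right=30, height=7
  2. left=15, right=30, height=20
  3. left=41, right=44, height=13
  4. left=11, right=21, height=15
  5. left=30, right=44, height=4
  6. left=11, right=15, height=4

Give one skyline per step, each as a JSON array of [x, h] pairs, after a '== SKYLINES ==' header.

== SKYLINES ==
[[15,7],[30,0]]
[[15,20],[30,0]]
[[15,20],[30,0],[41,13],[44,0]]
[[11,15],[15,20],[30,0],[41,13],[44,0]]
[[11,15],[15,20],[30,4],[41,13],[44,0]]
[[11,15],[15,20],[30,4],[41,13],[44,0]]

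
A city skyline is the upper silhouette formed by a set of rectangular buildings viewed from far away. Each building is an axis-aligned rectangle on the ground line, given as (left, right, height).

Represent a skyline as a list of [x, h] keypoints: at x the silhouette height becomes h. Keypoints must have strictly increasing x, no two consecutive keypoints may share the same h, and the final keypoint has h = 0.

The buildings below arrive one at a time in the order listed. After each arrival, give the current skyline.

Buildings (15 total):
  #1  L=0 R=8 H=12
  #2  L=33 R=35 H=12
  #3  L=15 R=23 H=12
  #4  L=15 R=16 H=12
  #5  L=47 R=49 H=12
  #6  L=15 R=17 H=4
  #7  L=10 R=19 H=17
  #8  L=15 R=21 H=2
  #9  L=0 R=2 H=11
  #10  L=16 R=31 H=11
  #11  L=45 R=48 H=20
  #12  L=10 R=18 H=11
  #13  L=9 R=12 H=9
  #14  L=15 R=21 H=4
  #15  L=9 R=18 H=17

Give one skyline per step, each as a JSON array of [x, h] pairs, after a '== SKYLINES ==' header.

== SKYLINES ==
[[0,12],[8,0]]
[[0,12],[8,0],[33,12],[35,0]]
[[0,12],[8,0],[15,12],[23,0],[33,12],[35,0]]
[[0,12],[8,0],[15,12],[23,0],[33,12],[35,0]]
[[0,12],[8,0],[15,12],[23,0],[33,12],[35,0],[47,12],[49,0]]
[[0,12],[8,0],[15,12],[23,0],[33,12],[35,0],[47,12],[49,0]]
[[0,12],[8,0],[10,17],[19,12],[23,0],[33,12],[35,0],[47,12],[49,0]]
[[0,12],[8,0],[10,17],[19,12],[23,0],[33,12],[35,0],[47,12],[49,0]]
[[0,12],[8,0],[10,17],[19,12],[23,0],[33,12],[35,0],[47,12],[49,0]]
[[0,12],[8,0],[10,17],[19,12],[23,11],[31,0],[33,12],[35,0],[47,12],[49,0]]
[[0,12],[8,0],[10,17],[19,12],[23,11],[31,0],[33,12],[35,0],[45,20],[48,12],[49,0]]
[[0,12],[8,0],[10,17],[19,12],[23,11],[31,0],[33,12],[35,0],[45,20],[48,12],[49,0]]
[[0,12],[8,0],[9,9],[10,17],[19,12],[23,11],[31,0],[33,12],[35,0],[45,20],[48,12],[49,0]]
[[0,12],[8,0],[9,9],[10,17],[19,12],[23,11],[31,0],[33,12],[35,0],[45,20],[48,12],[49,0]]
[[0,12],[8,0],[9,17],[19,12],[23,11],[31,0],[33,12],[35,0],[45,20],[48,12],[49,0]]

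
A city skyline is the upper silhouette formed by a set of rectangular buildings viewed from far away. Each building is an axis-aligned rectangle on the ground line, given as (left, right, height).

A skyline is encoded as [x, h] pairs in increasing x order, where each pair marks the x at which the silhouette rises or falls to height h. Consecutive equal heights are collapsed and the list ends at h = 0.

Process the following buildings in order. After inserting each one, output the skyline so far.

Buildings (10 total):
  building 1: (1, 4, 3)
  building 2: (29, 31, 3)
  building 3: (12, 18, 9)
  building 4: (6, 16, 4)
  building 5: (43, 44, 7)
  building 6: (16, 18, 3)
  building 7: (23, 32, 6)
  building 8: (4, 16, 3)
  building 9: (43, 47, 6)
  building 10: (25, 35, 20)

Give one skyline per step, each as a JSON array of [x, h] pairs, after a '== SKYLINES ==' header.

== SKYLINES ==
[[1,3],[4,0]]
[[1,3],[4,0],[29,3],[31,0]]
[[1,3],[4,0],[12,9],[18,0],[29,3],[31,0]]
[[1,3],[4,0],[6,4],[12,9],[18,0],[29,3],[31,0]]
[[1,3],[4,0],[6,4],[12,9],[18,0],[29,3],[31,0],[43,7],[44,0]]
[[1,3],[4,0],[6,4],[12,9],[18,0],[29,3],[31,0],[43,7],[44,0]]
[[1,3],[4,0],[6,4],[12,9],[18,0],[23,6],[32,0],[43,7],[44,0]]
[[1,3],[6,4],[12,9],[18,0],[23,6],[32,0],[43,7],[44,0]]
[[1,3],[6,4],[12,9],[18,0],[23,6],[32,0],[43,7],[44,6],[47,0]]
[[1,3],[6,4],[12,9],[18,0],[23,6],[25,20],[35,0],[43,7],[44,6],[47,0]]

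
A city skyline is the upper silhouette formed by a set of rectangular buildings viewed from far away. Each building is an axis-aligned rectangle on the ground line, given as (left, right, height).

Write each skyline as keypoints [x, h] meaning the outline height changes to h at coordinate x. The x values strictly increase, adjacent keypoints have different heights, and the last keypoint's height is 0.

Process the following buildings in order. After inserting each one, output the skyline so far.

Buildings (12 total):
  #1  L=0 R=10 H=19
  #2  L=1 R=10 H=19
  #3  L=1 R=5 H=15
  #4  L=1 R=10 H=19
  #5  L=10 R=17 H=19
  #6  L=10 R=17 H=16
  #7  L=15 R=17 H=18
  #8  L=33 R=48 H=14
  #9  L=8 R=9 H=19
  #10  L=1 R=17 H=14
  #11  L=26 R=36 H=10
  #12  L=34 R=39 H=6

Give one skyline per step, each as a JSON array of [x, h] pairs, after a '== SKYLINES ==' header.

== SKYLINES ==
[[0,19],[10,0]]
[[0,19],[10,0]]
[[0,19],[10,0]]
[[0,19],[10,0]]
[[0,19],[17,0]]
[[0,19],[17,0]]
[[0,19],[17,0]]
[[0,19],[17,0],[33,14],[48,0]]
[[0,19],[17,0],[33,14],[48,0]]
[[0,19],[17,0],[33,14],[48,0]]
[[0,19],[17,0],[26,10],[33,14],[48,0]]
[[0,19],[17,0],[26,10],[33,14],[48,0]]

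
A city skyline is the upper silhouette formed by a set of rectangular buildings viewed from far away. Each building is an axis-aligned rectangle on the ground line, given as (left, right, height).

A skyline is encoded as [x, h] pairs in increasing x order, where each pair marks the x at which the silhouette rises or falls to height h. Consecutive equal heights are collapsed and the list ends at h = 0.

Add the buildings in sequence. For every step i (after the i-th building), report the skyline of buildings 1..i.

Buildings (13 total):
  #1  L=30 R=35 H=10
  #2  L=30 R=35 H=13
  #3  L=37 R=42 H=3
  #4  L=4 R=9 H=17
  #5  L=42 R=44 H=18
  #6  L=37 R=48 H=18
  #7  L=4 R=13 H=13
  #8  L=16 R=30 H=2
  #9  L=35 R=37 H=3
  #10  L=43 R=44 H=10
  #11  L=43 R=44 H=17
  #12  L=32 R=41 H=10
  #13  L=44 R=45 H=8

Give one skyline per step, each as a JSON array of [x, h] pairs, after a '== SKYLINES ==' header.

== SKYLINES ==
[[30,10],[35,0]]
[[30,13],[35,0]]
[[30,13],[35,0],[37,3],[42,0]]
[[4,17],[9,0],[30,13],[35,0],[37,3],[42,0]]
[[4,17],[9,0],[30,13],[35,0],[37,3],[42,18],[44,0]]
[[4,17],[9,0],[30,13],[35,0],[37,18],[48,0]]
[[4,17],[9,13],[13,0],[30,13],[35,0],[37,18],[48,0]]
[[4,17],[9,13],[13,0],[16,2],[30,13],[35,0],[37,18],[48,0]]
[[4,17],[9,13],[13,0],[16,2],[30,13],[35,3],[37,18],[48,0]]
[[4,17],[9,13],[13,0],[16,2],[30,13],[35,3],[37,18],[48,0]]
[[4,17],[9,13],[13,0],[16,2],[30,13],[35,3],[37,18],[48,0]]
[[4,17],[9,13],[13,0],[16,2],[30,13],[35,10],[37,18],[48,0]]
[[4,17],[9,13],[13,0],[16,2],[30,13],[35,10],[37,18],[48,0]]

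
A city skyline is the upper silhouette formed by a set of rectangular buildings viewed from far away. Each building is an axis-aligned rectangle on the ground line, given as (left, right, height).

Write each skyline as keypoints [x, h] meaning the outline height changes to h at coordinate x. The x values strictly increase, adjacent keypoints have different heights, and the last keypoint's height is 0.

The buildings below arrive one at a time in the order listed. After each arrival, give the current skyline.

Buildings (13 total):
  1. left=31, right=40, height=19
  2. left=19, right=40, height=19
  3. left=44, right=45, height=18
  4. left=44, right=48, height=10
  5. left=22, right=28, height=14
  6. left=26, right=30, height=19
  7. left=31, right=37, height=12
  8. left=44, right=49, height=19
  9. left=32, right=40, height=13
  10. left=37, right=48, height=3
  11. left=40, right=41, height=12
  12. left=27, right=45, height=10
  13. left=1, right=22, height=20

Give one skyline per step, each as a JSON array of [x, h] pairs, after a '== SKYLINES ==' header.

== SKYLINES ==
[[31,19],[40,0]]
[[19,19],[40,0]]
[[19,19],[40,0],[44,18],[45,0]]
[[19,19],[40,0],[44,18],[45,10],[48,0]]
[[19,19],[40,0],[44,18],[45,10],[48,0]]
[[19,19],[40,0],[44,18],[45,10],[48,0]]
[[19,19],[40,0],[44,18],[45,10],[48,0]]
[[19,19],[40,0],[44,19],[49,0]]
[[19,19],[40,0],[44,19],[49,0]]
[[19,19],[40,3],[44,19],[49,0]]
[[19,19],[40,12],[41,3],[44,19],[49,0]]
[[19,19],[40,12],[41,10],[44,19],[49,0]]
[[1,20],[22,19],[40,12],[41,10],[44,19],[49,0]]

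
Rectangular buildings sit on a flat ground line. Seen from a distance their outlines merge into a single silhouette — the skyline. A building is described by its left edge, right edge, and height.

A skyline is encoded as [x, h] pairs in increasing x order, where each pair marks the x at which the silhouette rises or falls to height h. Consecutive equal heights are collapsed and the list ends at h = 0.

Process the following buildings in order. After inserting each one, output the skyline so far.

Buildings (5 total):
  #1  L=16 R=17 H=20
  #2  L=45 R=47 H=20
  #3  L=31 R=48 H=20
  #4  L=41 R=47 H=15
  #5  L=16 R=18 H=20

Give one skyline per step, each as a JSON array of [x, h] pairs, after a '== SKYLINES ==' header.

== SKYLINES ==
[[16,20],[17,0]]
[[16,20],[17,0],[45,20],[47,0]]
[[16,20],[17,0],[31,20],[48,0]]
[[16,20],[17,0],[31,20],[48,0]]
[[16,20],[18,0],[31,20],[48,0]]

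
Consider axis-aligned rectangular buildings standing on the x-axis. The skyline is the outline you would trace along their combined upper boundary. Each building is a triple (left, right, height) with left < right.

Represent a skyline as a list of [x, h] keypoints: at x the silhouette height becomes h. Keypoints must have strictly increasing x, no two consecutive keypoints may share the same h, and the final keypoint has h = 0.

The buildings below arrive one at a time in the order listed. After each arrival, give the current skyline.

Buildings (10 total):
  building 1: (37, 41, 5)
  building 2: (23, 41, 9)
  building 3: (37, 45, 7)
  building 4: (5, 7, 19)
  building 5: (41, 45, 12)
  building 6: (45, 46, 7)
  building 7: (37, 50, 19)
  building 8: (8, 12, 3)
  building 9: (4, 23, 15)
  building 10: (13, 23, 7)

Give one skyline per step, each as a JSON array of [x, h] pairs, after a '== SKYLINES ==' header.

== SKYLINES ==
[[37,5],[41,0]]
[[23,9],[41,0]]
[[23,9],[41,7],[45,0]]
[[5,19],[7,0],[23,9],[41,7],[45,0]]
[[5,19],[7,0],[23,9],[41,12],[45,0]]
[[5,19],[7,0],[23,9],[41,12],[45,7],[46,0]]
[[5,19],[7,0],[23,9],[37,19],[50,0]]
[[5,19],[7,0],[8,3],[12,0],[23,9],[37,19],[50,0]]
[[4,15],[5,19],[7,15],[23,9],[37,19],[50,0]]
[[4,15],[5,19],[7,15],[23,9],[37,19],[50,0]]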